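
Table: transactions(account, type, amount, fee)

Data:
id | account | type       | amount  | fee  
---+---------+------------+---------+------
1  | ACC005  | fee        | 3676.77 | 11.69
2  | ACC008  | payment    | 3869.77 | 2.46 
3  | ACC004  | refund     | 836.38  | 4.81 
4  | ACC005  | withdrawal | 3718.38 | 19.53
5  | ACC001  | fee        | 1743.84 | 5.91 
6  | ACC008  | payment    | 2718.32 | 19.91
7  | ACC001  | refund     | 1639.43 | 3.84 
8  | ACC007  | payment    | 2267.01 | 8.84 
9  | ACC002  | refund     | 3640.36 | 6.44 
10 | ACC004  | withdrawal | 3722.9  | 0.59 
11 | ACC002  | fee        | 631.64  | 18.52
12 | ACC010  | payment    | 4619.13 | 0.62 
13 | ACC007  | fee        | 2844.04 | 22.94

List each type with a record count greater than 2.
SELECT type, COUNT(*) as cnt
FROM transactions
GROUP BY type
HAVING COUNT(*) > 2

Result:
  fee: 4
  payment: 4
  refund: 3

Note: HAVING filters groups after aggregation, WHERE filters rows before.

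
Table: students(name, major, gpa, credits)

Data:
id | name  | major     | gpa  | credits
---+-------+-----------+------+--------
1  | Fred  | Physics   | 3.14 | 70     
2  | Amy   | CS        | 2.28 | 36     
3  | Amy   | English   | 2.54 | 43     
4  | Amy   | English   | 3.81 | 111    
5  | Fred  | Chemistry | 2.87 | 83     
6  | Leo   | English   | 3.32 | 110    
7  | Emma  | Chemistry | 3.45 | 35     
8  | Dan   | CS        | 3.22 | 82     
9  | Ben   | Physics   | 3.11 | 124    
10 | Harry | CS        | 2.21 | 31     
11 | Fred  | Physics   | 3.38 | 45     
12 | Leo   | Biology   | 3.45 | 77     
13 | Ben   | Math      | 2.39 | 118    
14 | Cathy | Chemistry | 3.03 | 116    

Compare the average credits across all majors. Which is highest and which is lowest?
SELECT major, AVG(credits)
FROM students
GROUP BY major
ORDER BY AVG(credits)

All groups:
  CS: 49.67
  Biology: 77.00
  Chemistry: 78.00
  Physics: 79.67
  English: 88.00
  Math: 118.00

Highest: Math (118.00)
Lowest: CS (49.67)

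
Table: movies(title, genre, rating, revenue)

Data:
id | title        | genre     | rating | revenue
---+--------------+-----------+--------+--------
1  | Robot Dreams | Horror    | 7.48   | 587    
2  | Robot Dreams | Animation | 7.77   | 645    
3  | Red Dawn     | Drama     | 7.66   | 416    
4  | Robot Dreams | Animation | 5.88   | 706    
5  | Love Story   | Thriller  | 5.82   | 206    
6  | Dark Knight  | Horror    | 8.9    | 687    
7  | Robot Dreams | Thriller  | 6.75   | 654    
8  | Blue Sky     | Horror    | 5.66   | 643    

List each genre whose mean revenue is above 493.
SELECT genre, AVG(revenue)
FROM movies
GROUP BY genre
HAVING AVG(revenue) > 493

Result:
  Animation: avg=675.50
  Horror: avg=639.00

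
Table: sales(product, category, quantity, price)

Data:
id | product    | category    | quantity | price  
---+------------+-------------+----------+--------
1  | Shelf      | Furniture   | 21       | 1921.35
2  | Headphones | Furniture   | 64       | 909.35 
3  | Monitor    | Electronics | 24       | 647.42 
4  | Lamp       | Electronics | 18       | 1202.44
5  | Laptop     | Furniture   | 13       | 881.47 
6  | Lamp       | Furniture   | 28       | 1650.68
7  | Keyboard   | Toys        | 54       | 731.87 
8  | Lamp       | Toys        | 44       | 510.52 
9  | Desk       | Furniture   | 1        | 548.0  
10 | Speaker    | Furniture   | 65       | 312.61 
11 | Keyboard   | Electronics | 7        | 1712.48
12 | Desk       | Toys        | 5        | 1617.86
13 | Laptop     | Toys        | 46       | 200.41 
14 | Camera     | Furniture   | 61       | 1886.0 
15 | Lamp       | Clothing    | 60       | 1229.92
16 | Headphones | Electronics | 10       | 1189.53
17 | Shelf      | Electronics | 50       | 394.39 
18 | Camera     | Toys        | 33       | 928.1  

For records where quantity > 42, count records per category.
SELECT category, COUNT(*)
FROM sales
WHERE quantity > 42
GROUP BY category

Note: WHERE filters rows before grouping.

Result:
  Clothing: 1
  Electronics: 1
  Furniture: 3
  Toys: 3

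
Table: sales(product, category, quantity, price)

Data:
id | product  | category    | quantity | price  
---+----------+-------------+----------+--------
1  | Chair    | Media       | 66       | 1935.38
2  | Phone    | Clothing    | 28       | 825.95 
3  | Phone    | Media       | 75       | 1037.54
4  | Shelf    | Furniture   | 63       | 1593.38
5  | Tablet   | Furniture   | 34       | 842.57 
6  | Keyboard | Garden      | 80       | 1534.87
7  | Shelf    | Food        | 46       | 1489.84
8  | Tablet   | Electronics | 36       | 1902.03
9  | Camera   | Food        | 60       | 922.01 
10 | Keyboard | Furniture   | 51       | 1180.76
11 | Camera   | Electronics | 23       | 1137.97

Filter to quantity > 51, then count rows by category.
SELECT category, COUNT(*)
FROM sales
WHERE quantity > 51
GROUP BY category

Note: WHERE filters rows before grouping.

Result:
  Food: 1
  Furniture: 1
  Garden: 1
  Media: 2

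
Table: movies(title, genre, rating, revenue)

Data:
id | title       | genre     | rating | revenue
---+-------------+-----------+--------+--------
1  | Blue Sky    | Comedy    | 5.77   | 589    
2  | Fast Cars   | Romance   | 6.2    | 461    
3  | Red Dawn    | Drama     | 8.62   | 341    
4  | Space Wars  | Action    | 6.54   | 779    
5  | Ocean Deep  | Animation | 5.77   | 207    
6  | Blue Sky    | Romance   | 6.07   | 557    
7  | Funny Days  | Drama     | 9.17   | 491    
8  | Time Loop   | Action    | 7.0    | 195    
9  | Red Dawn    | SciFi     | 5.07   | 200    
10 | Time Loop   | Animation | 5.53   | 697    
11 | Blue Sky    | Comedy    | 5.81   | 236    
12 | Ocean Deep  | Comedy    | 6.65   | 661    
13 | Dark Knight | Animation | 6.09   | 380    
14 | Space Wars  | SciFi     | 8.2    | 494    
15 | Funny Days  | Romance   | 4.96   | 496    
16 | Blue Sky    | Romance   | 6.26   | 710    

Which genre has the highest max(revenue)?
SELECT genre, MAX(revenue) as val
FROM movies
GROUP BY genre
ORDER BY val DESC
LIMIT 1

Result: Action with max(revenue) = 779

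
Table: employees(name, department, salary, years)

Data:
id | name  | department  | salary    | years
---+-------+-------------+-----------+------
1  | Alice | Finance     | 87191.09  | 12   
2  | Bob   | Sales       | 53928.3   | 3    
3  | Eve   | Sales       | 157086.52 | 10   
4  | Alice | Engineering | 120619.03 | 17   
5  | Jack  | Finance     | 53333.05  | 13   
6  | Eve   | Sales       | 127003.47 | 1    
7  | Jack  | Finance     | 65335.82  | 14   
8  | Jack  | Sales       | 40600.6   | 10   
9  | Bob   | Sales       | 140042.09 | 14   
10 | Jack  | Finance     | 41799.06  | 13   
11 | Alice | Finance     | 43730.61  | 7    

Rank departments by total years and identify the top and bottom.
SELECT department, SUM(years)
FROM employees
GROUP BY department
ORDER BY SUM(years)

All groups:
  Engineering: 17
  Sales: 38
  Finance: 59

Highest: Finance (59)
Lowest: Engineering (17)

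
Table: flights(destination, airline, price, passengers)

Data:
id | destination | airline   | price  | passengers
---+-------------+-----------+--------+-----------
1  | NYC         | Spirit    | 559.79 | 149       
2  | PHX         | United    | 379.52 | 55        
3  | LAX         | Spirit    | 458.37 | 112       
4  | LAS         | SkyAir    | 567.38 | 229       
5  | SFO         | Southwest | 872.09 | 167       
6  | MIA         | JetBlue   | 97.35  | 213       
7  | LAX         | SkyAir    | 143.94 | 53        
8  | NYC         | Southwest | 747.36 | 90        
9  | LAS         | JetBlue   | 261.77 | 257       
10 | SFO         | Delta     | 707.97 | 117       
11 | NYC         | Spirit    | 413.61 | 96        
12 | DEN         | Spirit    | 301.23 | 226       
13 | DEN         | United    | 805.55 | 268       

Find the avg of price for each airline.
SELECT airline, AVG(price) as result
FROM flights
GROUP BY airline

Result:
  Delta: 707.97
  JetBlue: 179.56
  SkyAir: 355.66
  Southwest: 809.73
  Spirit: 433.25
  United: 592.54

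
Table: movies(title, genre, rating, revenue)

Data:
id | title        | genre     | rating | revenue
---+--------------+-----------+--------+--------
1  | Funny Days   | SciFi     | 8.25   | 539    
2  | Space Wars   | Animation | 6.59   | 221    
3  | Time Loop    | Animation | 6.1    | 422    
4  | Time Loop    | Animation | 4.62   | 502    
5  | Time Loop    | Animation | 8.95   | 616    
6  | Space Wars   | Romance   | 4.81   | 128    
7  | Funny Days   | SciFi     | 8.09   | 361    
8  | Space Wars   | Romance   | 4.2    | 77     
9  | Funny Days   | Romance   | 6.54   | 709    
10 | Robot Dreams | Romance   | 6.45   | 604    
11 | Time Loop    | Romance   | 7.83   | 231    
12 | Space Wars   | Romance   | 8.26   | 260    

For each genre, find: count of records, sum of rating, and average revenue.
SELECT genre,
       COUNT(*) as cnt,
       SUM(rating) as total_rating,
       AVG(revenue) as avg_revenue
FROM movies
GROUP BY genre

Result:
  Animation: 4 records, 26.26 total rating, 440.25 avg revenue
  Romance: 6 records, 38.09 total rating, 334.83 avg revenue
  SciFi: 2 records, 16.34 total rating, 450.00 avg revenue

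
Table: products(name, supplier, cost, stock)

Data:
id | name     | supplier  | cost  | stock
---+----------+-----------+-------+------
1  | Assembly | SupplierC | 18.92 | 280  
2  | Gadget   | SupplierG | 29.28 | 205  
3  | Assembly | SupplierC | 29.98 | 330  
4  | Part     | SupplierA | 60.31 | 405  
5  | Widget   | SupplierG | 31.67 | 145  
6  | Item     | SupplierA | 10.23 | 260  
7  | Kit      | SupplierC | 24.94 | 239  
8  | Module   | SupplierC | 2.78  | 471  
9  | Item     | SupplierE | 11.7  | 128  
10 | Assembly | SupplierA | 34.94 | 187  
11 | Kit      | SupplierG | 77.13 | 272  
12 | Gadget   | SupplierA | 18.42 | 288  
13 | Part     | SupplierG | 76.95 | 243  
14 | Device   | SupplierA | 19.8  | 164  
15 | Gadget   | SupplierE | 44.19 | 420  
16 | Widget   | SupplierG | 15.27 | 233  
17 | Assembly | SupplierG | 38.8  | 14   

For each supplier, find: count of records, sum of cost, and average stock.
SELECT supplier,
       COUNT(*) as cnt,
       SUM(cost) as total_cost,
       AVG(stock) as avg_stock
FROM products
GROUP BY supplier

Result:
  SupplierA: 5 records, 143.70 total cost, 260.80 avg stock
  SupplierC: 4 records, 76.62 total cost, 330.00 avg stock
  SupplierE: 2 records, 55.89 total cost, 274.00 avg stock
  SupplierG: 6 records, 269.10 total cost, 185.33 avg stock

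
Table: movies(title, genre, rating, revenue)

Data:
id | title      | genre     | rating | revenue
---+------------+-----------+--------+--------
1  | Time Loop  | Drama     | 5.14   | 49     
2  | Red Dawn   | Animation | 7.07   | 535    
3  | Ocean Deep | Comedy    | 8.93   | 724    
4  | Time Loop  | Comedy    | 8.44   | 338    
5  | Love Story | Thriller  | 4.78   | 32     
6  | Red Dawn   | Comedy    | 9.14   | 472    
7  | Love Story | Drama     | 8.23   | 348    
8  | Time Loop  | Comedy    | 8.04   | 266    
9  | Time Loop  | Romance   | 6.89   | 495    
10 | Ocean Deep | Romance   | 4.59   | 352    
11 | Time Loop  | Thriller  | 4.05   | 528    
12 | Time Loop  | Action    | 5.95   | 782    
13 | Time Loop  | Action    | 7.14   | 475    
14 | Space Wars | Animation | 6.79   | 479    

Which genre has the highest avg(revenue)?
SELECT genre, AVG(revenue) as val
FROM movies
GROUP BY genre
ORDER BY val DESC
LIMIT 1

Result: Action with avg(revenue) = 628.50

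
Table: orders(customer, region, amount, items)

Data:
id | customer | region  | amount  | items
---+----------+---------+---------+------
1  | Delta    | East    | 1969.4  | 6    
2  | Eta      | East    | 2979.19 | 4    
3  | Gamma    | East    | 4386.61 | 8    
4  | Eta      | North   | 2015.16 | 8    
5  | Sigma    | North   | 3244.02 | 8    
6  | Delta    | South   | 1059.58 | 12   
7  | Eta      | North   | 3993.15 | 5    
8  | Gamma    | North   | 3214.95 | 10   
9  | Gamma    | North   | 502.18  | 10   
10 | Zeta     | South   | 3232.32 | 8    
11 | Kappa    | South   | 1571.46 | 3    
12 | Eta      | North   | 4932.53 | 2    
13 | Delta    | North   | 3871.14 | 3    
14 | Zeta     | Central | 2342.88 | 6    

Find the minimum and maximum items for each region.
SELECT region, MIN(items), MAX(items)
FROM orders
GROUP BY region

Result:
  Central: min=6, max=6
  East: min=4, max=8
  North: min=2, max=10
  South: min=3, max=12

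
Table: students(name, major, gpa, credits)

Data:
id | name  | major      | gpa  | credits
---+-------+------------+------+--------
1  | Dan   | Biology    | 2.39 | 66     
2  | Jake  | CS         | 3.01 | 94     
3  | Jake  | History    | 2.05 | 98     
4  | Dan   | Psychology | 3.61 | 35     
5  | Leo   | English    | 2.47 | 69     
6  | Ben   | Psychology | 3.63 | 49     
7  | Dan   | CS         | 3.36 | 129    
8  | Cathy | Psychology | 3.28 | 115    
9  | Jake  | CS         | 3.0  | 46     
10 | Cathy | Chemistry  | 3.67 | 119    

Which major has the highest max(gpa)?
SELECT major, MAX(gpa) as val
FROM students
GROUP BY major
ORDER BY val DESC
LIMIT 1

Result: Chemistry with max(gpa) = 3.67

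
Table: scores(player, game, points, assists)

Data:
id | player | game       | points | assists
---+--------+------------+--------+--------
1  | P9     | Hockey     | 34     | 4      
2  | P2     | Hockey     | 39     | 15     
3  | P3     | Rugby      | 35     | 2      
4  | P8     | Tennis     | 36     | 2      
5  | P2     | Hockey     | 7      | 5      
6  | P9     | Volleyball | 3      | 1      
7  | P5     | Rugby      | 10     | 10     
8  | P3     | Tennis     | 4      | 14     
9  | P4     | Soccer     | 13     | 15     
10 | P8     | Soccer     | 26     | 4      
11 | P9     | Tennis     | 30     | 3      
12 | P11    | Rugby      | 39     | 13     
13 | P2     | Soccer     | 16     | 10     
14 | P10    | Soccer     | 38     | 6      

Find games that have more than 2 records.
SELECT game, COUNT(*) as cnt
FROM scores
GROUP BY game
HAVING COUNT(*) > 2

Result:
  Hockey: 3
  Rugby: 3
  Soccer: 4
  Tennis: 3

Note: HAVING filters groups after aggregation, WHERE filters rows before.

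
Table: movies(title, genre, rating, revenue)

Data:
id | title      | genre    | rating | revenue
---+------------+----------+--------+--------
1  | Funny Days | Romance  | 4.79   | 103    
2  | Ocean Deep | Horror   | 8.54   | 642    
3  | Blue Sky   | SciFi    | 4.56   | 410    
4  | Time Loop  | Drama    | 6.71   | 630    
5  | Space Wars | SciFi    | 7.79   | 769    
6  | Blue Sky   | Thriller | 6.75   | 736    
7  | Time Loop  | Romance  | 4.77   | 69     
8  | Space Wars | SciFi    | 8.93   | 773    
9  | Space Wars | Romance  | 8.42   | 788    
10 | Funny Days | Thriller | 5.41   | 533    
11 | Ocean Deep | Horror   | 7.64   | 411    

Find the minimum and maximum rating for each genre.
SELECT genre, MIN(rating), MAX(rating)
FROM movies
GROUP BY genre

Result:
  Drama: min=6.71, max=6.71
  Horror: min=7.64, max=8.54
  Romance: min=4.77, max=8.42
  SciFi: min=4.56, max=8.93
  Thriller: min=5.41, max=6.75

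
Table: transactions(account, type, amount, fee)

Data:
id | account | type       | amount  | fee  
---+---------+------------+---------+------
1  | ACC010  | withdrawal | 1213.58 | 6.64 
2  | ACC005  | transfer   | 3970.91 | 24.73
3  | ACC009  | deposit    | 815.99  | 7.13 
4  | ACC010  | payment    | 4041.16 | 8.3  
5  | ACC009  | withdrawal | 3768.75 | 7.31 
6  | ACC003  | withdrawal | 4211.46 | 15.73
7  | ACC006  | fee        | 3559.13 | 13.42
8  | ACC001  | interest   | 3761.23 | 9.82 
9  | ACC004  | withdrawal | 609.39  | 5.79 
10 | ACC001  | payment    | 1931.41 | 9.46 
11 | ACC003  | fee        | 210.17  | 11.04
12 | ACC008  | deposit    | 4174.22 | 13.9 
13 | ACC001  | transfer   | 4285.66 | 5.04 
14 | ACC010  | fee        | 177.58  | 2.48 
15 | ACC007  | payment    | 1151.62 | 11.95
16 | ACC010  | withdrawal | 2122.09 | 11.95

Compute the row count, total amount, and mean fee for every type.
SELECT type,
       COUNT(*) as cnt,
       SUM(amount) as total_amount,
       AVG(fee) as avg_fee
FROM transactions
GROUP BY type

Result:
  deposit: 2 records, 4990.21 total amount, 10.52 avg fee
  fee: 3 records, 3946.88 total amount, 8.98 avg fee
  interest: 1 records, 3761.23 total amount, 9.82 avg fee
  payment: 3 records, 7124.19 total amount, 9.90 avg fee
  transfer: 2 records, 8256.57 total amount, 14.89 avg fee
  withdrawal: 5 records, 11925.27 total amount, 9.48 avg fee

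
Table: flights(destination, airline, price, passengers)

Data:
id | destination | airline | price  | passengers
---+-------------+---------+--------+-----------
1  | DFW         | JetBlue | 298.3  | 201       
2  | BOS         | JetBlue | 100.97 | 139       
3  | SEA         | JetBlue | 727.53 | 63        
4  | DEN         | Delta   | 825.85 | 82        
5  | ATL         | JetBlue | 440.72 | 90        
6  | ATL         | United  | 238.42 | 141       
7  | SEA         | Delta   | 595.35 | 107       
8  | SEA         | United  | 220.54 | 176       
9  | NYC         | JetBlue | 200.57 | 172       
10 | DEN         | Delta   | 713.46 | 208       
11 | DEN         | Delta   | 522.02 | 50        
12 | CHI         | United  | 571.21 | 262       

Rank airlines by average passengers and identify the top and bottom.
SELECT airline, AVG(passengers)
FROM flights
GROUP BY airline
ORDER BY AVG(passengers)

All groups:
  Delta: 111.75
  JetBlue: 133.00
  United: 193.00

Highest: United (193.00)
Lowest: Delta (111.75)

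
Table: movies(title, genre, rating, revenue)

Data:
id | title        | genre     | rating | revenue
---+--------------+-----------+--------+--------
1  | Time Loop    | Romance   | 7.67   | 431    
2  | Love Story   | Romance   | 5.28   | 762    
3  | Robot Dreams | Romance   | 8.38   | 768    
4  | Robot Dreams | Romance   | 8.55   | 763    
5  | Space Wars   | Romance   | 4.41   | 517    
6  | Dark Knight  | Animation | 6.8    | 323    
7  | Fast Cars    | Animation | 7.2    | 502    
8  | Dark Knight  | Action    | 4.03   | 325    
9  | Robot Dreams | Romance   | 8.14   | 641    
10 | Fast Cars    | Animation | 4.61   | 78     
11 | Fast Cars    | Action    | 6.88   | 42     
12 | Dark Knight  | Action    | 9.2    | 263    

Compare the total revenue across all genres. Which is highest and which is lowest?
SELECT genre, SUM(revenue)
FROM movies
GROUP BY genre
ORDER BY SUM(revenue)

All groups:
  Action: 630
  Animation: 903
  Romance: 3882

Highest: Romance (3882)
Lowest: Action (630)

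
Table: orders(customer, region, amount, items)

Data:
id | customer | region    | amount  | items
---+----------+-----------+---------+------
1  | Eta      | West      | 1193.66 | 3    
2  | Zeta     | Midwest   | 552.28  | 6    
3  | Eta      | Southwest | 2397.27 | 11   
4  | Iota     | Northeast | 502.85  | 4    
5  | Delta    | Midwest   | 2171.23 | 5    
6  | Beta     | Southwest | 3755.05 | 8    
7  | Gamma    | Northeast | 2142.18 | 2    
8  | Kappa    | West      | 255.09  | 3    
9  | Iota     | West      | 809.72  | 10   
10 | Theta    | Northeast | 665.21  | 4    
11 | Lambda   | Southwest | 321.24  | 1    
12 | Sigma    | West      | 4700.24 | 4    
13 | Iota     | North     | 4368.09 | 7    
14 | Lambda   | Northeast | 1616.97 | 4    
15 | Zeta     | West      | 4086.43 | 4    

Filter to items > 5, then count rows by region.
SELECT region, COUNT(*)
FROM orders
WHERE items > 5
GROUP BY region

Note: WHERE filters rows before grouping.

Result:
  Midwest: 1
  North: 1
  Southwest: 2
  West: 1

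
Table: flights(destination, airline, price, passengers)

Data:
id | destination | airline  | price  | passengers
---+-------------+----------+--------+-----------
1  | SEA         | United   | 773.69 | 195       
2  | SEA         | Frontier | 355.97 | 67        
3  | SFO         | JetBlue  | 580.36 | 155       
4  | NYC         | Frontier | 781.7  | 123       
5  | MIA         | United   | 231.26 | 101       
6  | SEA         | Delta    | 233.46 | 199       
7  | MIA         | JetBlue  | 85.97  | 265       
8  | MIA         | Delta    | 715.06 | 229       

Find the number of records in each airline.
SELECT airline, COUNT(*) as count
FROM flights
GROUP BY airline

Result:
  Delta: 2
  Frontier: 2
  JetBlue: 2
  United: 2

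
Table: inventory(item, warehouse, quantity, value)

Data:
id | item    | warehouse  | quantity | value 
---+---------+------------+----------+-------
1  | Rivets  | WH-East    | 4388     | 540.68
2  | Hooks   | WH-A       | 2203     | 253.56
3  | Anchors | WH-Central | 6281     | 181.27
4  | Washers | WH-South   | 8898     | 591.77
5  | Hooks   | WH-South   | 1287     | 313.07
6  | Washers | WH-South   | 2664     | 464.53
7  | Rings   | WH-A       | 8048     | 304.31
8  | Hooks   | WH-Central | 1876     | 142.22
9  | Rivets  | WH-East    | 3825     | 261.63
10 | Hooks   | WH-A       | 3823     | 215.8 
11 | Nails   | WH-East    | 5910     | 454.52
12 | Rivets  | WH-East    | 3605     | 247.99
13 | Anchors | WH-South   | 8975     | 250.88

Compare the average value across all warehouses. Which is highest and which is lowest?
SELECT warehouse, AVG(value)
FROM inventory
GROUP BY warehouse
ORDER BY AVG(value)

All groups:
  WH-Central: 161.75
  WH-A: 257.89
  WH-East: 376.21
  WH-South: 405.06

Highest: WH-South (405.06)
Lowest: WH-Central (161.75)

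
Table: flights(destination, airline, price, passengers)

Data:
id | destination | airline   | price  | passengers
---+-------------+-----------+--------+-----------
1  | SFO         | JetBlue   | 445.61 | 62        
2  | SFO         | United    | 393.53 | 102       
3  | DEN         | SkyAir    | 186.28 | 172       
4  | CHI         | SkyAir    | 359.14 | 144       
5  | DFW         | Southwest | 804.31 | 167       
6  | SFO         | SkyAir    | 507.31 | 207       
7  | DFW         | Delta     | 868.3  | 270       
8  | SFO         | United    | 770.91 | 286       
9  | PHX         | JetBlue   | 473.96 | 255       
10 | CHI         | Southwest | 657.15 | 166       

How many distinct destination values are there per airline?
SELECT airline, COUNT(DISTINCT destination)
FROM flights
GROUP BY airline

Result:
  Delta: 1 distinct
  JetBlue: 2 distinct
  SkyAir: 3 distinct
  Southwest: 2 distinct
  United: 1 distinct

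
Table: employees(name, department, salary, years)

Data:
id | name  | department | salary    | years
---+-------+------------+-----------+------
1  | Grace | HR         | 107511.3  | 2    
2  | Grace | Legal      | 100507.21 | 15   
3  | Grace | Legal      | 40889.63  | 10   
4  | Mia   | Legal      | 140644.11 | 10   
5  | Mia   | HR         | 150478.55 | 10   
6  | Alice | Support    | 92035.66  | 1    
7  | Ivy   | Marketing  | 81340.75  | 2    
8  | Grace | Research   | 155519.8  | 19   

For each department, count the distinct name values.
SELECT department, COUNT(DISTINCT name)
FROM employees
GROUP BY department

Result:
  HR: 2 distinct
  Legal: 2 distinct
  Marketing: 1 distinct
  Research: 1 distinct
  Support: 1 distinct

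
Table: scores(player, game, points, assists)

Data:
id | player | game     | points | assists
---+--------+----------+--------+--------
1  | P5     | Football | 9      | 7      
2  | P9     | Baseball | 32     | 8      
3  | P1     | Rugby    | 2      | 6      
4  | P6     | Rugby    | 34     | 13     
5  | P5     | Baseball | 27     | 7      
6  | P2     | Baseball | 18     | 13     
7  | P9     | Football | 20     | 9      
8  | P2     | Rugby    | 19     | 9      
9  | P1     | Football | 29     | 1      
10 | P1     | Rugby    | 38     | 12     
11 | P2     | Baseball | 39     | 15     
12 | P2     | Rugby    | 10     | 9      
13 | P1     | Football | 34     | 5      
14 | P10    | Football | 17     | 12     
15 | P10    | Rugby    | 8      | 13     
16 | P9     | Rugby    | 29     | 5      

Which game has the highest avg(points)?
SELECT game, AVG(points) as val
FROM scores
GROUP BY game
ORDER BY val DESC
LIMIT 1

Result: Baseball with avg(points) = 29.00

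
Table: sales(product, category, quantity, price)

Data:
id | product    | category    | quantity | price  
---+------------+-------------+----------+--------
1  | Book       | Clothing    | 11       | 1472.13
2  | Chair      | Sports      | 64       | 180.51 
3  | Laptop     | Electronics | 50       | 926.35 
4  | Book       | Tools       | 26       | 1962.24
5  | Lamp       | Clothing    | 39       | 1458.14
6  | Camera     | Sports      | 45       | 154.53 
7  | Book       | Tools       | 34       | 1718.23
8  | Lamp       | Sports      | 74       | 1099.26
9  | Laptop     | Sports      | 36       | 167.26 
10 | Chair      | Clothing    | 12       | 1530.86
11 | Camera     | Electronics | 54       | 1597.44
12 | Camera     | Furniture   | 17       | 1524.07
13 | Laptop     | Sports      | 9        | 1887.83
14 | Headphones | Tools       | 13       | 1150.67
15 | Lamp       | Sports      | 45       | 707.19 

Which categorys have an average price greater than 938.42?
SELECT category, AVG(price)
FROM sales
GROUP BY category
HAVING AVG(price) > 938.42

Result:
  Clothing: avg=1487.04
  Electronics: avg=1261.90
  Furniture: avg=1524.07
  Tools: avg=1610.38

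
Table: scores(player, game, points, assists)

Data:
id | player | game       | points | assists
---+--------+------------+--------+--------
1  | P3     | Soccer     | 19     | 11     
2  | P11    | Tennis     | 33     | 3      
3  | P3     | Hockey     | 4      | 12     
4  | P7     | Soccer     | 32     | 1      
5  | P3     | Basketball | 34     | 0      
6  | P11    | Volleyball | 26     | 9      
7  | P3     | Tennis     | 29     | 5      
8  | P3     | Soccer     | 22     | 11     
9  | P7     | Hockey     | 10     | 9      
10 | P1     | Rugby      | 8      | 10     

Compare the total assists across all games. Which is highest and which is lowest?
SELECT game, SUM(assists)
FROM scores
GROUP BY game
ORDER BY SUM(assists)

All groups:
  Basketball: 0
  Tennis: 8
  Volleyball: 9
  Rugby: 10
  Hockey: 21
  Soccer: 23

Highest: Soccer (23)
Lowest: Basketball (0)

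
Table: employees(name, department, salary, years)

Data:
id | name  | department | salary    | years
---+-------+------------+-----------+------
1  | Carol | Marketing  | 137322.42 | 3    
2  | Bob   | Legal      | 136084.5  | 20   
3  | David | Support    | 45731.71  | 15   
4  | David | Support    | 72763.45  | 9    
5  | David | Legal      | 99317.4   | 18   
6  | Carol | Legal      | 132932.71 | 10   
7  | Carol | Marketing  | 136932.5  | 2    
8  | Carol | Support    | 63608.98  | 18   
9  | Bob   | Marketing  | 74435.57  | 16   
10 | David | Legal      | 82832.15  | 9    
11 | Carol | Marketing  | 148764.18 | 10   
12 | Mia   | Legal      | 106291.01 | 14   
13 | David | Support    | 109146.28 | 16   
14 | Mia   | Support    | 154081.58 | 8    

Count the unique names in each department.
SELECT department, COUNT(DISTINCT name)
FROM employees
GROUP BY department

Result:
  Legal: 4 distinct
  Marketing: 2 distinct
  Support: 3 distinct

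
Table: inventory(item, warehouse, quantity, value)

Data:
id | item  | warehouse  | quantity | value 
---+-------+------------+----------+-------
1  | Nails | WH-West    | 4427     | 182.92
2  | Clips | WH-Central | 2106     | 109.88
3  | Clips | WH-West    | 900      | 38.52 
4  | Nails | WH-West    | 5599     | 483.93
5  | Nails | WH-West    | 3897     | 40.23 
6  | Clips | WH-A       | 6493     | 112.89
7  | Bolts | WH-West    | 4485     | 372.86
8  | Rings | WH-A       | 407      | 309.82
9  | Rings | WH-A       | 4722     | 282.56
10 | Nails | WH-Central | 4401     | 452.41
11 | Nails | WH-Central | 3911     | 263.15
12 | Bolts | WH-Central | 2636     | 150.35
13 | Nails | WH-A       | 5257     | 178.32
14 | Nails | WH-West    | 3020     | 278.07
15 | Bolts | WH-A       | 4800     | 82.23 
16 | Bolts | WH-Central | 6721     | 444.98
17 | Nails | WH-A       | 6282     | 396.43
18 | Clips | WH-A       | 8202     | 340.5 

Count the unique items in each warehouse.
SELECT warehouse, COUNT(DISTINCT item)
FROM inventory
GROUP BY warehouse

Result:
  WH-A: 4 distinct
  WH-Central: 3 distinct
  WH-West: 3 distinct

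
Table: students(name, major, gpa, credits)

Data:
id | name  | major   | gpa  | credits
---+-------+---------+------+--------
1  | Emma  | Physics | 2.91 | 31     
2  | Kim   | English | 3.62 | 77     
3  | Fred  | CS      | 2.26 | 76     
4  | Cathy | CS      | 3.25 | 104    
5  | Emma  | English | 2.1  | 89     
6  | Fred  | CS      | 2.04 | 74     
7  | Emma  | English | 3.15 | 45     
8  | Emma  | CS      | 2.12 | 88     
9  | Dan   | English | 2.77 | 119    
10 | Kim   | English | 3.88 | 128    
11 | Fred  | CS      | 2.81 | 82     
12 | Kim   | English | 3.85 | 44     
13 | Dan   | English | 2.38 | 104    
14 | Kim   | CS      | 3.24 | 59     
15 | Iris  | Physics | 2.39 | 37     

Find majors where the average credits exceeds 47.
SELECT major, AVG(credits)
FROM students
GROUP BY major
HAVING AVG(credits) > 47

Result:
  CS: avg=80.50
  English: avg=86.57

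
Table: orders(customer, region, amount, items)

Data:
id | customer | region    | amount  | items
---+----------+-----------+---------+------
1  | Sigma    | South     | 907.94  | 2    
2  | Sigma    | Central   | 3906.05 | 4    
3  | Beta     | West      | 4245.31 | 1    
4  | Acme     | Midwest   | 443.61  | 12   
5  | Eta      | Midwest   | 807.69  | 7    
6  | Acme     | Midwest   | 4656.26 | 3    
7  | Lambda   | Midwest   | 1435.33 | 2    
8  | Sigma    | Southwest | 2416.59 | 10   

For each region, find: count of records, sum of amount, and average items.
SELECT region,
       COUNT(*) as cnt,
       SUM(amount) as total_amount,
       AVG(items) as avg_items
FROM orders
GROUP BY region

Result:
  Central: 1 records, 3906.05 total amount, 4.00 avg items
  Midwest: 4 records, 7342.89 total amount, 6.00 avg items
  South: 1 records, 907.94 total amount, 2.00 avg items
  Southwest: 1 records, 2416.59 total amount, 10.00 avg items
  West: 1 records, 4245.31 total amount, 1.00 avg items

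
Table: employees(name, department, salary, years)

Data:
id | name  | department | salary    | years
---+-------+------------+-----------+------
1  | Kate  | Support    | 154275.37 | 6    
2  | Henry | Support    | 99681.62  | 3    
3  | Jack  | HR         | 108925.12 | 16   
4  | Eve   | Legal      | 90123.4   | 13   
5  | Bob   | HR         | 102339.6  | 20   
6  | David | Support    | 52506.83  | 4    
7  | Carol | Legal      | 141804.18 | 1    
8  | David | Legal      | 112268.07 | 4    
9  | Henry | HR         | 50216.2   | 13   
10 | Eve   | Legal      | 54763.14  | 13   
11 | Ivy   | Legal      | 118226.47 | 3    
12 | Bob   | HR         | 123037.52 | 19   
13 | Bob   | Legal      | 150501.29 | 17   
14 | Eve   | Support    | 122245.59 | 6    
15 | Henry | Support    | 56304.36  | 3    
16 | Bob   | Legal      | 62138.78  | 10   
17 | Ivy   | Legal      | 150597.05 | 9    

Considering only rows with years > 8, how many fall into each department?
SELECT department, COUNT(*)
FROM employees
WHERE years > 8
GROUP BY department

Note: WHERE filters rows before grouping.

Result:
  HR: 4
  Legal: 5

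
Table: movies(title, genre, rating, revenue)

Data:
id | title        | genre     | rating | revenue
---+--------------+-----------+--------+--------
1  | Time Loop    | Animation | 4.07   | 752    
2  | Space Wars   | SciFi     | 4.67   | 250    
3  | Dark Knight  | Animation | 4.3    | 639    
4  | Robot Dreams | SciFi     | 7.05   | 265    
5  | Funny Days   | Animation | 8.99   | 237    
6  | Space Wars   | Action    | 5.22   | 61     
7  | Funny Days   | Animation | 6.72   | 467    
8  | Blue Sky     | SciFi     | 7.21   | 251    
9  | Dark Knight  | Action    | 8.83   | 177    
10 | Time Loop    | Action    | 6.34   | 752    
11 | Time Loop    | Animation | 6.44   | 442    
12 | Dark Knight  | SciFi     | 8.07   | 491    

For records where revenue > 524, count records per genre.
SELECT genre, COUNT(*)
FROM movies
WHERE revenue > 524
GROUP BY genre

Note: WHERE filters rows before grouping.

Result:
  Action: 1
  Animation: 2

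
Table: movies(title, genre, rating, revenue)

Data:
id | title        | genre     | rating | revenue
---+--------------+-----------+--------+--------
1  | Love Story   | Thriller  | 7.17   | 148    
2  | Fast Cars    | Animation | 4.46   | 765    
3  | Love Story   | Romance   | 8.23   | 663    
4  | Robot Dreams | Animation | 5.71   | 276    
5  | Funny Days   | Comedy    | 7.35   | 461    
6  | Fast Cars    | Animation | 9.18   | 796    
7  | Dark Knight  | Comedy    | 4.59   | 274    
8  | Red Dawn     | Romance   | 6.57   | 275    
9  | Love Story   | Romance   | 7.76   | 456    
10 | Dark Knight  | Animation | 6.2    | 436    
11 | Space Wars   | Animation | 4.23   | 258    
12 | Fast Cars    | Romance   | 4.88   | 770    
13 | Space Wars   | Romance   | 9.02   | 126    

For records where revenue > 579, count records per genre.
SELECT genre, COUNT(*)
FROM movies
WHERE revenue > 579
GROUP BY genre

Note: WHERE filters rows before grouping.

Result:
  Animation: 2
  Romance: 2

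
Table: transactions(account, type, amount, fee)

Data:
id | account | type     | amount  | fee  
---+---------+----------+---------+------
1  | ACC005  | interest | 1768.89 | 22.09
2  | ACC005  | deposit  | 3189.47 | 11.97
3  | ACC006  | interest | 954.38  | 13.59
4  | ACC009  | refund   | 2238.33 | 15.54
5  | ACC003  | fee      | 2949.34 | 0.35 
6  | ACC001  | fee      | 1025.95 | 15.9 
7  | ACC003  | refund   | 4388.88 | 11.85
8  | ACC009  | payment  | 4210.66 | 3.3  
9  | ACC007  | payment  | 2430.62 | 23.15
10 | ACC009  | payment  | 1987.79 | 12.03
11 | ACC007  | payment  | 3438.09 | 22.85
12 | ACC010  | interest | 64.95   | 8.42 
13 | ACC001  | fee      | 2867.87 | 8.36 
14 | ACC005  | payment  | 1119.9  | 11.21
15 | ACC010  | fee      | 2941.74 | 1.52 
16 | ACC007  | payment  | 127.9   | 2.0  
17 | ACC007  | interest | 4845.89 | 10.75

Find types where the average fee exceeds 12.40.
SELECT type, AVG(fee)
FROM transactions
GROUP BY type
HAVING AVG(fee) > 12.40

Result:
  interest: avg=13.71
  payment: avg=12.42
  refund: avg=13.70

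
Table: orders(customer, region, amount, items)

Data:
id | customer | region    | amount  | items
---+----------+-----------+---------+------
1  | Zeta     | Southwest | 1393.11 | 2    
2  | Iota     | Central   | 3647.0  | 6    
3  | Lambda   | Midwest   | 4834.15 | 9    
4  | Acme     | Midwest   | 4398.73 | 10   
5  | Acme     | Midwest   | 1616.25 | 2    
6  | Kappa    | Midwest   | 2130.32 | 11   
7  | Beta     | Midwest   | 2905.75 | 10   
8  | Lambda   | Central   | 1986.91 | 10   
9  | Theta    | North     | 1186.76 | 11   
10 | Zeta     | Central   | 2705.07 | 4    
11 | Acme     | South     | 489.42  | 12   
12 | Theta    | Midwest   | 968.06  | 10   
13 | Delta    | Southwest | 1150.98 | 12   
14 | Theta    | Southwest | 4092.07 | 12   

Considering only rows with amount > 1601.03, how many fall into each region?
SELECT region, COUNT(*)
FROM orders
WHERE amount > 1601.03
GROUP BY region

Note: WHERE filters rows before grouping.

Result:
  Central: 3
  Midwest: 5
  Southwest: 1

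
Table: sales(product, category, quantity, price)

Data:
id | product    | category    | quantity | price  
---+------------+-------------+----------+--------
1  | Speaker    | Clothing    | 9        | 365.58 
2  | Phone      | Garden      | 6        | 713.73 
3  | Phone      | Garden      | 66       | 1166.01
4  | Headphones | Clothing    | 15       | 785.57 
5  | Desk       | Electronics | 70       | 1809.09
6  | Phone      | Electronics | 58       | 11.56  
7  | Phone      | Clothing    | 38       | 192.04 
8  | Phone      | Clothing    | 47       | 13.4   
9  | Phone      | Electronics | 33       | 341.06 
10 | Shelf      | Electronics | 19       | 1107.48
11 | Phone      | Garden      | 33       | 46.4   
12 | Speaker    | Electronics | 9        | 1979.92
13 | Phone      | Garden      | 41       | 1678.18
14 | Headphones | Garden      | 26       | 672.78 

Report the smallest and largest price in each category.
SELECT category, MIN(price), MAX(price)
FROM sales
GROUP BY category

Result:
  Clothing: min=13.40, max=785.57
  Electronics: min=11.56, max=1979.92
  Garden: min=46.40, max=1678.18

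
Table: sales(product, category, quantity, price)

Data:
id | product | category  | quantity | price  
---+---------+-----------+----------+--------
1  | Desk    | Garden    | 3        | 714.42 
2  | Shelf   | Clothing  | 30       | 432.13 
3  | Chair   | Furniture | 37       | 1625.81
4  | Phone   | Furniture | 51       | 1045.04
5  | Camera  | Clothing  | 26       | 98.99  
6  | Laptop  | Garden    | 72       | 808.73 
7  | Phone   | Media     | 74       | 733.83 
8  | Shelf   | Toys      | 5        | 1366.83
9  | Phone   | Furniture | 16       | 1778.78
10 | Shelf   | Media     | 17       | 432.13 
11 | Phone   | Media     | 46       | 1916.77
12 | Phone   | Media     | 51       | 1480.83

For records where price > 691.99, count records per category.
SELECT category, COUNT(*)
FROM sales
WHERE price > 691.99
GROUP BY category

Note: WHERE filters rows before grouping.

Result:
  Furniture: 3
  Garden: 2
  Media: 3
  Toys: 1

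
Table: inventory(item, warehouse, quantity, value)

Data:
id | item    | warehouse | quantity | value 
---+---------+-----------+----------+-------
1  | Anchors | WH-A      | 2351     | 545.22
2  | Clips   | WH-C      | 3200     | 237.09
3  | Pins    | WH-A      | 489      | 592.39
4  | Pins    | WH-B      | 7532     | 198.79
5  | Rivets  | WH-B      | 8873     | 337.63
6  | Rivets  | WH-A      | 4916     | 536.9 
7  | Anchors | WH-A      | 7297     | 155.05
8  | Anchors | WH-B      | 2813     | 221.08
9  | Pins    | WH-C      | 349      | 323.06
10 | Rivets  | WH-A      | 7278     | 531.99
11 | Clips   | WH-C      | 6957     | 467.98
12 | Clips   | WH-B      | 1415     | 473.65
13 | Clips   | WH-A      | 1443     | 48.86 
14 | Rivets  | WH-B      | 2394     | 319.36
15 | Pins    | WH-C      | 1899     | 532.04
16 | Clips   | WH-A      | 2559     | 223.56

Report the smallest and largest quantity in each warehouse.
SELECT warehouse, MIN(quantity), MAX(quantity)
FROM inventory
GROUP BY warehouse

Result:
  WH-A: min=489, max=7297
  WH-B: min=1415, max=8873
  WH-C: min=349, max=6957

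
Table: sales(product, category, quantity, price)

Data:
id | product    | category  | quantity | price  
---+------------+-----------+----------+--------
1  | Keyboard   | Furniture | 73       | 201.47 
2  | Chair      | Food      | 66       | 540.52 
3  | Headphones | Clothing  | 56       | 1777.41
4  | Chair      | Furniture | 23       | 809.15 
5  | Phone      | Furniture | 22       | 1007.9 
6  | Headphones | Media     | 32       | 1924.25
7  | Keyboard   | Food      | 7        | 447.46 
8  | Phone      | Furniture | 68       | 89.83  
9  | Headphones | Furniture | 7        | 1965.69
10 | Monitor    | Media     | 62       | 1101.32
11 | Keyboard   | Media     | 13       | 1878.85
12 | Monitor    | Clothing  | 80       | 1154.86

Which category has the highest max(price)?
SELECT category, MAX(price) as val
FROM sales
GROUP BY category
ORDER BY val DESC
LIMIT 1

Result: Furniture with max(price) = 1965.69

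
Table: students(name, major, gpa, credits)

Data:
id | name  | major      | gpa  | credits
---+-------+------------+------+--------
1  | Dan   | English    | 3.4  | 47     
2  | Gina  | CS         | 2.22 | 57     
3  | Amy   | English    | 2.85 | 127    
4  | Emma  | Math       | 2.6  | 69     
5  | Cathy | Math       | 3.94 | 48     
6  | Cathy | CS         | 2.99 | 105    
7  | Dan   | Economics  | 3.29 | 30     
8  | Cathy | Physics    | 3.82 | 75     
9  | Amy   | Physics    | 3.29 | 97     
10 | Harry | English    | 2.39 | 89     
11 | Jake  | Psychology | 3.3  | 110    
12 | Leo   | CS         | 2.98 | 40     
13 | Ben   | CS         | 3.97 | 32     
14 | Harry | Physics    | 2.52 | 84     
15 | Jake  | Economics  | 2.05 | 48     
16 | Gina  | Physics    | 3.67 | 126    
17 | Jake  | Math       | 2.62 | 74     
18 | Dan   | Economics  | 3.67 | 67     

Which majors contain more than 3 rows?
SELECT major, COUNT(*) as cnt
FROM students
GROUP BY major
HAVING COUNT(*) > 3

Result:
  CS: 4
  Physics: 4

Note: HAVING filters groups after aggregation, WHERE filters rows before.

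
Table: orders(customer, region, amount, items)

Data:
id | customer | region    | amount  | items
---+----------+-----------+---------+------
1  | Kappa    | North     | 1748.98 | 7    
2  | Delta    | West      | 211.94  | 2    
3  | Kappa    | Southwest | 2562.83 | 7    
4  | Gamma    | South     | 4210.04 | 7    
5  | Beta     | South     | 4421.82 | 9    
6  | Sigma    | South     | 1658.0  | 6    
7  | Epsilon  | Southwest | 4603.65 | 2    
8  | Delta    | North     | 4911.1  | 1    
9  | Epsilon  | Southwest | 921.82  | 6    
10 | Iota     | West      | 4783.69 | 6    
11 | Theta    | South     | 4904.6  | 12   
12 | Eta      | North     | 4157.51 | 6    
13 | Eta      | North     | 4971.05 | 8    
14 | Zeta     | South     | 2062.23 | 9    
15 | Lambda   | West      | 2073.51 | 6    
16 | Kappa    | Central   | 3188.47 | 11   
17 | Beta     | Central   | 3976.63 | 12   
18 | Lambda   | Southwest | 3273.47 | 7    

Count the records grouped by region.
SELECT region, COUNT(*) as count
FROM orders
GROUP BY region

Result:
  Central: 2
  North: 4
  South: 5
  Southwest: 4
  West: 3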